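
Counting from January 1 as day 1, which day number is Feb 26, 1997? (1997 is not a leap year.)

57

Days in months before Feb: 31 = 31.
Plus 26 days into Feb → day 57.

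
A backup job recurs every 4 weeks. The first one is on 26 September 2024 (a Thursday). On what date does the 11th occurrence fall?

3 July 2025

The 11th occurrence is 10 intervals after the first: 10 × 28 = 280 days after 26 September 2024.
September has 30 days — 4 days to the end of September leaves 276.
October has 31 days (245 left).
November has 30 days (215 left).
December has 31 days (184 left).
January has 31 days (153 left).
February has 28 days (125 left).
March has 31 days (94 left).
April has 30 days (64 left).
May has 31 days (33 left).
June has 30 days (3 left).
3 days into July → 3 July 2025.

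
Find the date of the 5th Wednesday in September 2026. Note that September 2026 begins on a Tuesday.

30 September 2026

September 2026 begins on a Tuesday, so the first Wednesday is September 2 (1 day later).
The 5th Wednesday is 4 weeks later: 2 + 28 = 30.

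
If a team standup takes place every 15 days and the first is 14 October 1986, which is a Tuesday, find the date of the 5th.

The 5th occurrence is 4 intervals after the first: 4 × 15 = 60 days after 14 October 1986.
October has 31 days — 17 days to the end of October leaves 43.
November has 30 days (13 left).
13 days into December → 13 December 1986.

13 December 1986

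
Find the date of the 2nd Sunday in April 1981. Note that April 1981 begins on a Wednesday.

12 April 1981

April 1981 begins on a Wednesday, so the first Sunday is April 5 (4 days later).
The 2nd Sunday is 1 weeks later: 5 + 7 = 12.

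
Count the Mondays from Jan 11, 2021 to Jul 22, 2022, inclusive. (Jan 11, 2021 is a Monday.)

Jan 11, 2021 is a Monday; the first Monday on or after it is Jan 11, 2021.
From Jan 11, 2021 to Jul 22, 2022: 354 + 203 = 557 days (rest of 2021, to Jul 22, 2022 in 2022).
557 ÷ 7 = 79 full weeks with remainder 4, so 79 more Mondays after the first → 80.

80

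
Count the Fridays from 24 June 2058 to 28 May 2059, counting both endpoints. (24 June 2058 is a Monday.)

48

24 June 2058 is a Monday; the first Friday on or after it is 28 June 2058 (4 days later).
From 28 June 2058 to 28 May 2059: 186 + 148 = 334 days (rest of 2058, to 28 May 2059 in 2059).
334 ÷ 7 = 47 full weeks with remainder 5, so 47 more Fridays after the first → 48.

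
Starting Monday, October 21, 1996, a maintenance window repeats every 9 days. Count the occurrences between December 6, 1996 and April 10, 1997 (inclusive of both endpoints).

Occurrences land 9·i days after October 21, 1996 for i = 0, 1, 2, …
December 6, 1996 is 46 days after the start; 46 ÷ 9 = 5 remainder 1; since the remainder is 1, round up to i = 6. First occurrence in the window: #7 on December 14, 1996 (6×9 = 54 days in).
April 10, 1997 is 171 days after the start; 171 ÷ 9 = 19 remainder 0. Last occurrence in the window: #20 on April 10, 1997.
Occurrences #7 through #20: 14 in total.

14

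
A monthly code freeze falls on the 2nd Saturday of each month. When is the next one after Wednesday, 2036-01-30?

January 2036 starts on a Tuesday; its first Saturday is the 5th, so the 2nd Saturday is the 12th — 2036-01-12.
That is not after 2036-01-30, so look at February 2036.
February 2036 starts on a Friday; its first Saturday is the 2nd, so the 2nd Saturday is the 9th — 2036-02-09.

2036-02-09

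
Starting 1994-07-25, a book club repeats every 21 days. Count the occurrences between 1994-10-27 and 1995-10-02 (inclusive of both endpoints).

16

Occurrences land 21·i days after 1994-07-25 for i = 0, 1, 2, …
1994-10-27 is 94 days after the start; 94 ÷ 21 = 4 remainder 10; since the remainder is 10, round up to i = 5. First occurrence in the window: #6 on 1994-11-07 (5×21 = 105 days in).
1995-10-02 is 434 days after the start; 434 ÷ 21 = 20 remainder 14. Last occurrence in the window: #21 on 1995-09-18.
Occurrences #6 through #21: 16 in total.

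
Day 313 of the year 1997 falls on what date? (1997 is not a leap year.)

November 9, 1997

January has 31 days (313 − 31 = 282 remain).
February has 28 days (282 − 28 = 254 remain).
March has 31 days (254 − 31 = 223 remain).
April has 30 days (223 − 30 = 193 remain).
May has 31 days (193 − 31 = 162 remain).
June has 30 days (162 − 30 = 132 remain).
July has 31 days (132 − 31 = 101 remain).
August has 31 days (101 − 31 = 70 remain).
September has 30 days (70 − 30 = 40 remain).
October has 31 days (40 − 31 = 9 remain).
9 into November → November 9.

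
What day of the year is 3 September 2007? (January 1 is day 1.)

Days in months before September: 31 + 28 + 31 + 30 + 31 + 30 + 31 + 31 = 243.
Plus 3 days into September → day 246.

246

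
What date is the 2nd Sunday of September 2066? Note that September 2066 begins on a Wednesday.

September 2066 begins on a Wednesday, so the first Sunday is September 5 (4 days later).
The 2nd Sunday is 1 weeks later: 5 + 7 = 12.

12 September 2066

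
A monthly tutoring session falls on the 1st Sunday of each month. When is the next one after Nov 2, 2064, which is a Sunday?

Nov 2064 starts on a Saturday, so its 1st Sunday is Nov 2, 2064 (1 day in).
That is not after Nov 2, 2064, so look at Dec 2064.
Dec 2064 starts on a Monday, so its 1st Sunday is Dec 7, 2064 (6 days in).

Dec 7, 2064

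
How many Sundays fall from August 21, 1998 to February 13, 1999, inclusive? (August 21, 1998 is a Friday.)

August 21, 1998 is a Friday; the first Sunday on or after it is August 23, 1998 (2 days later).
From August 23, 1998 to February 13, 1999: 8 + 30 + 31 + 30 + 31 + 31 + 13 = 174 days (rest of August, September, October, November, December, January, February).
174 ÷ 7 = 24 full weeks with remainder 6, so 24 more Sundays after the first → 25.

25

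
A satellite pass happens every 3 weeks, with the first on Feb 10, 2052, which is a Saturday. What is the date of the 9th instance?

Jul 27, 2052

The 9th occurrence is 8 intervals after the first: 8 × 21 = 168 days after Feb 10, 2052.
Feb has 29 days — 19 days to the end of Feb leaves 149.
Mar has 31 days (118 left).
Apr has 30 days (88 left).
May has 31 days (57 left).
Jun has 30 days (27 left).
27 days into Jul → Jul 27, 2052.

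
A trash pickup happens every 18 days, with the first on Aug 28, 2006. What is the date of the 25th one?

Nov 3, 2007

The 25th occurrence is 24 intervals after the first: 24 × 18 = 432 days after Aug 28, 2006.
Aug has 31 days — 3 days to the end of Aug leaves 429.
From end of Aug to end of 2006 is 122 days (307 left).
Jan has 31 days (276 left).
Feb has 28 days (248 left).
Mar has 31 days (217 left).
Apr has 30 days (187 left).
May has 31 days (156 left).
Jun has 30 days (126 left).
Jul has 31 days (95 left).
Aug has 31 days (64 left).
Sep has 30 days (34 left).
Oct has 31 days (3 left).
3 days into Nov → Nov 3, 2007.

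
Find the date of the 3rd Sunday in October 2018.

2018-10-21

The first Sunday of October 2018 is October 7.
The 3rd Sunday is 2 weeks later: 7 + 14 = 21.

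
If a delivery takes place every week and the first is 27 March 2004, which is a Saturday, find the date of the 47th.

The 47th occurrence is 46 intervals after the first: 46 × 7 = 322 days after 27 March 2004.
March has 31 days — 4 days to the end of March leaves 318.
April has 30 days (288 left).
May has 31 days (257 left).
June has 30 days (227 left).
July has 31 days (196 left).
August has 31 days (165 left).
September has 30 days (135 left).
October has 31 days (104 left).
November has 30 days (74 left).
December has 31 days (43 left).
January has 31 days (12 left).
12 days into February → 12 February 2005.

12 February 2005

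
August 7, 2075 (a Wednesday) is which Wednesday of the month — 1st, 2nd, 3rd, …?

1st

Day 7 falls in week ⌈7/7⌉ of the month.
Days 1–7 hold the 1st Wednesday, 8–14 the 2nd, 15–21 the 3rd, 22–28 the 4th, 29–31 the 5th.
7 is in the range for the 1st.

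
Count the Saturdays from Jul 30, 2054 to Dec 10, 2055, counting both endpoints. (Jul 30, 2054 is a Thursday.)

71

Jul 30, 2054 is a Thursday; the first Saturday on or after it is Aug 1, 2054 (2 days later).
From Aug 1, 2054 to Dec 10, 2055: 152 + 344 = 496 days (rest of 2054, to Dec 10, 2055 in 2055).
496 ÷ 7 = 70 full weeks with remainder 6, so 70 more Saturdays after the first → 71.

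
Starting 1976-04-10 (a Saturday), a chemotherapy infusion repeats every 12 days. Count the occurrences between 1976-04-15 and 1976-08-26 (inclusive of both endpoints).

11

Occurrences land 12·i days after 1976-04-10 for i = 0, 1, 2, …
1976-04-15 is 5 days after the start; 5 ÷ 12 = 0 remainder 5; since the remainder is 5, round up to i = 1. First occurrence in the window: #2 on 1976-04-22 (1×12 = 12 days in).
1976-08-26 is 138 days after the start; 138 ÷ 12 = 11 remainder 6. Last occurrence in the window: #12 on 1976-08-20.
Occurrences #2 through #12: 11 in total.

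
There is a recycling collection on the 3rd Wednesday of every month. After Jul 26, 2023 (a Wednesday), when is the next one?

Jul 2023 starts on a Saturday; its first Wednesday is the 5th, so the 3rd Wednesday is the 19th — Jul 19, 2023.
That is not after Jul 26, 2023, so look at Aug 2023.
Aug 2023 starts on a Tuesday; its first Wednesday is the 2nd, so the 3rd Wednesday is the 16th — Aug 16, 2023.

Aug 16, 2023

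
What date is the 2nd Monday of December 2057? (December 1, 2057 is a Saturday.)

December 2057 begins on a Saturday, so the first Monday is December 3 (2 days later).
The 2nd Monday is 1 weeks later: 3 + 7 = 10.

2057-12-10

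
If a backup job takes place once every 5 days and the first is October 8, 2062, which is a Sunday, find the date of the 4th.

October 23, 2062

The 4th occurrence is 3 intervals after the first: 3 × 5 = 15 days after October 8, 2062.
15 days later is October 23, 2062.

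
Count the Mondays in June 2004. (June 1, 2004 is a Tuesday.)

4

June 1, 2004 is a Tuesday; the first Monday on or after it is June 7, 2004 (6 days later).
From June 7, 2004 to June 30, 2004 is 30 − 7 = 23 days.
23 ÷ 7 = 3 full weeks with remainder 2, so 3 more Mondays after the first → 4.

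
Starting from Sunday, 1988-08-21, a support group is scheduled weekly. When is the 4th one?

The 4th occurrence is 3 intervals after the first: 3 × 7 = 21 days after 1988-08-21.
August has 31 days — 10 days to the end of August leaves 11.
11 days into September → 1988-09-11.

1988-09-11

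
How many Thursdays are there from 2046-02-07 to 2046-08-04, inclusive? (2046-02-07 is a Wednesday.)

2046-02-07 is a Wednesday; the first Thursday on or after it is 2046-02-08 (1 day later).
From 2046-02-08 to 2046-08-04: 20 + 31 + 30 + 31 + 30 + 31 + 4 = 177 days (rest of February, March, April, May, June, July, August).
177 ÷ 7 = 25 full weeks with remainder 2, so 25 more Thursdays after the first → 26.

26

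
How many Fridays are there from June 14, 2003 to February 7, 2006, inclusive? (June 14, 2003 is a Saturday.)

138

June 14, 2003 is a Saturday; the first Friday on or after it is June 20, 2003 (6 days later).
From June 20, 2003 to February 7, 2006: 194 + 366 + 365 + 38 = 963 days (rest of 2003, 2004, 2005, to February 7, 2006 in 2006).
963 ÷ 7 = 137 full weeks with remainder 4, so 137 more Fridays after the first → 138.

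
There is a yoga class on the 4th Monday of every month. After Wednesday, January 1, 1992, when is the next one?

January 1992 starts on a Wednesday; its first Monday is the 6th, so the 4th Monday is the 27th — January 27, 1992.
January 27, 1992 is after January 1, 1992, so that is the next one.

January 27, 1992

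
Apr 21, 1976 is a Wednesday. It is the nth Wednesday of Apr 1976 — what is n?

3rd

Day 21 falls in week ⌈21/7⌉ of the month.
Days 1–7 hold the 1st Wednesday, 8–14 the 2nd, 15–21 the 3rd, 22–28 the 4th, 29–31 the 5th.
21 is in the range for the 3rd.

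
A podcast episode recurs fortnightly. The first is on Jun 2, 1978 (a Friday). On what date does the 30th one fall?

The 30th occurrence is 29 intervals after the first: 29 × 14 = 406 days after Jun 2, 1978.
Jun has 30 days — 28 days to the end of Jun leaves 378.
Jul has 31 days (347 left).
Aug has 31 days (316 left).
Sep has 30 days (286 left).
Oct has 31 days (255 left).
Nov has 30 days (225 left).
Dec has 31 days (194 left).
Jan has 31 days (163 left).
Feb has 28 days (135 left).
Mar has 31 days (104 left).
Apr has 30 days (74 left).
May has 31 days (43 left).
Jun has 30 days (13 left).
13 days into Jul → Jul 13, 1979.

Jul 13, 1979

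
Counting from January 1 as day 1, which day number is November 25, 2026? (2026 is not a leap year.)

329

Days in months before November: 31 + 28 + 31 + 30 + 31 + 30 + 31 + 31 + 30 + 31 = 304.
Plus 25 days into November → day 329.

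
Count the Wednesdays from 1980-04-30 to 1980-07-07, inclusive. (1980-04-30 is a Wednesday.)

1980-04-30 is a Wednesday; the first Wednesday on or after it is 1980-04-30.
From 1980-04-30 to 1980-07-07: 0 + 31 + 30 + 7 = 68 days (rest of April, May, June, July).
68 ÷ 7 = 9 full weeks with remainder 5, so 9 more Wednesdays after the first → 10.

10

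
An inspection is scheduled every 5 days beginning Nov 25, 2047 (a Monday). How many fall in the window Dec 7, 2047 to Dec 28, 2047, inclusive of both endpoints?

4

Occurrences land 5·i days after Nov 25, 2047 for i = 0, 1, 2, …
Dec 7, 2047 is 12 days after the start; 12 ÷ 5 = 2 remainder 2; since the remainder is 2, round up to i = 3. First occurrence in the window: #4 on Dec 10, 2047 (3×5 = 15 days in).
Dec 28, 2047 is 33 days after the start; 33 ÷ 5 = 6 remainder 3. Last occurrence in the window: #7 on Dec 25, 2047.
Occurrences #4 through #7: 4 in total.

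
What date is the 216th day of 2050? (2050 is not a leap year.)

4 August 2050

January has 31 days (216 − 31 = 185 remain).
February has 28 days (185 − 28 = 157 remain).
March has 31 days (157 − 31 = 126 remain).
April has 30 days (126 − 30 = 96 remain).
May has 31 days (96 − 31 = 65 remain).
June has 30 days (65 − 30 = 35 remain).
July has 31 days (35 − 31 = 4 remain).
4 into August → August 4.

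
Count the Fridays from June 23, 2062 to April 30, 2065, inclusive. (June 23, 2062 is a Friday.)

June 23, 2062 is a Friday; the first Friday on or after it is June 23, 2062.
From June 23, 2062 to April 30, 2065: 191 + 365 + 366 + 120 = 1042 days (rest of 2062, 2063, 2064, to April 30, 2065 in 2065).
1042 ÷ 7 = 148 full weeks with remainder 6, so 148 more Fridays after the first → 149.

149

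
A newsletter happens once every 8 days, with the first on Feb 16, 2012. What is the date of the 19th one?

Jul 9, 2012

The 19th occurrence is 18 intervals after the first: 18 × 8 = 144 days after Feb 16, 2012.
Feb has 29 days — 13 days to the end of Feb leaves 131.
Mar has 31 days (100 left).
Apr has 30 days (70 left).
May has 31 days (39 left).
Jun has 30 days (9 left).
9 days into Jul → Jul 9, 2012.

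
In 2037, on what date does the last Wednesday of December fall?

December 30, 2037

The first Wednesday of December 2037 is December 2.
December 2037 has 31 days. Adding weeks: 2, 9, 16, 23, 30 — the last one ≤ 31 is the 30th.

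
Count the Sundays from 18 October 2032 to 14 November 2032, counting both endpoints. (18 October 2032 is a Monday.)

4

18 October 2032 is a Monday; the first Sunday on or after it is 24 October 2032 (6 days later).
From 24 October 2032 to 14 November 2032: 7 + 14 = 21 days (rest of October, November).
21 ÷ 7 = 3 full weeks with remainder 0, so 3 more Sundays after the first → 4.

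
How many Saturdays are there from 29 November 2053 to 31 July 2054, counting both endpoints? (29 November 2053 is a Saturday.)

35

29 November 2053 is a Saturday; the first Saturday on or after it is 29 November 2053.
From 29 November 2053 to 31 July 2054: 1 + 31 + 31 + 28 + 31 + 30 + 31 + 30 + 31 = 244 days (rest of November, December, January, February, March, April, May, June, July).
244 ÷ 7 = 34 full weeks with remainder 6, so 34 more Saturdays after the first → 35.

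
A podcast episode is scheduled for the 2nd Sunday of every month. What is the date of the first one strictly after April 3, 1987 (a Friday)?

April 1987 starts on a Wednesday; its first Sunday is the 5th, so the 2nd Sunday is the 12th — April 12, 1987.
April 12, 1987 is after April 3, 1987, so that is the next one.

April 12, 1987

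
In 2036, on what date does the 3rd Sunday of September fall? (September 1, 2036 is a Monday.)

September 2036 begins on a Monday, so the first Sunday is September 7 (6 days later).
The 3rd Sunday is 2 weeks later: 7 + 14 = 21.

2036-09-21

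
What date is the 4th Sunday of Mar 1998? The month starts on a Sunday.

Mar 22, 1998

Mar 1998 begins on a Sunday, so the first Sunday is Mar 1.
The 4th Sunday is 3 weeks later: 1 + 21 = 22.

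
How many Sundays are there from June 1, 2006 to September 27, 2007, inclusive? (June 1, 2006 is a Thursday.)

69

June 1, 2006 is a Thursday; the first Sunday on or after it is June 4, 2006 (3 days later).
From June 4, 2006 to September 27, 2007: 210 + 270 = 480 days (rest of 2006, to September 27, 2007 in 2007).
480 ÷ 7 = 68 full weeks with remainder 4, so 68 more Sundays after the first → 69.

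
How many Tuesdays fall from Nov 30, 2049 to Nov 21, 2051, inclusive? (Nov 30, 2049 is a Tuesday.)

Nov 30, 2049 is a Tuesday; the first Tuesday on or after it is Nov 30, 2049.
From Nov 30, 2049 to Nov 21, 2051: 31 + 365 + 325 = 721 days (rest of 2049, 2050, to Nov 21, 2051 in 2051).
721 ÷ 7 = 103 full weeks with remainder 0, so 103 more Tuesdays after the first → 104.

104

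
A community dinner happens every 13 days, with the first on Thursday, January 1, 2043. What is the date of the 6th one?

The 6th occurrence is 5 intervals after the first: 5 × 13 = 65 days after January 1, 2043.
January has 31 days — 30 days to the end of January leaves 35.
February has 28 days (7 left).
7 days into March → March 7, 2043.

March 7, 2043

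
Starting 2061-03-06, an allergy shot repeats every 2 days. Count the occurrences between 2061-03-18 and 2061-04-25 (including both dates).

Occurrences land 2·i days after 2061-03-06 for i = 0, 1, 2, …
2061-03-18 is 12 days after the start; 12 ÷ 2 = 6 remainder 0. First occurrence in the window: #7 on 2061-03-18 (6×2 = 12 days in).
2061-04-25 is 50 days after the start; 50 ÷ 2 = 25 remainder 0. Last occurrence in the window: #26 on 2061-04-25.
Occurrences #7 through #26: 20 in total.

20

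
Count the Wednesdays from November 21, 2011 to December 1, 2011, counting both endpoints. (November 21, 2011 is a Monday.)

November 21, 2011 is a Monday; the first Wednesday on or after it is November 23, 2011 (2 days later).
From November 23, 2011 to December 1, 2011: 7 + 1 = 8 days (rest of November, December).
8 ÷ 7 = 1 full weeks with remainder 1, so 1 more Wednesdays after the first → 2.

2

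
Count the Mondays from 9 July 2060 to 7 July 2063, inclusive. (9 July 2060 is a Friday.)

156

9 July 2060 is a Friday; the first Monday on or after it is 12 July 2060 (3 days later).
From 12 July 2060 to 7 July 2063: 172 + 365 + 365 + 188 = 1090 days (rest of 2060, 2061, 2062, to 7 July 2063 in 2063).
1090 ÷ 7 = 155 full weeks with remainder 5, so 155 more Mondays after the first → 156.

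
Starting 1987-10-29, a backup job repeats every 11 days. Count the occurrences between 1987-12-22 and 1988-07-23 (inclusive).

Occurrences land 11·i days after 1987-10-29 for i = 0, 1, 2, …
1987-12-22 is 54 days after the start; 54 ÷ 11 = 4 remainder 10; since the remainder is 10, round up to i = 5. First occurrence in the window: #6 on 1987-12-23 (5×11 = 55 days in).
1988-07-23 is 268 days after the start; 268 ÷ 11 = 24 remainder 4. Last occurrence in the window: #25 on 1988-07-19.
Occurrences #6 through #25: 20 in total.

20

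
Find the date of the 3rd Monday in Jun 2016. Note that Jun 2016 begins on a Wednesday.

Jun 20, 2016

Jun 2016 begins on a Wednesday, so the first Monday is Jun 6 (5 days later).
The 3rd Monday is 2 weeks later: 6 + 14 = 20.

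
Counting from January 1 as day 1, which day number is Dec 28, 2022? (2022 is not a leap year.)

362

Days in months before Dec: 31 + 28 + 31 + 30 + 31 + 30 + 31 + 31 + 30 + 31 + 30 = 334.
Plus 28 days into Dec → day 362.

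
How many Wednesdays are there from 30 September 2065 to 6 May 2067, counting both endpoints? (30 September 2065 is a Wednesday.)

84

30 September 2065 is a Wednesday; the first Wednesday on or after it is 30 September 2065.
From 30 September 2065 to 6 May 2067: 92 + 365 + 126 = 583 days (rest of 2065, 2066, to 6 May 2067 in 2067).
583 ÷ 7 = 83 full weeks with remainder 2, so 83 more Wednesdays after the first → 84.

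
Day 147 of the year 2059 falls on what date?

27 May 2059

January has 31 days (147 − 31 = 116 remain).
February has 28 days (116 − 28 = 88 remain).
March has 31 days (88 − 31 = 57 remain).
April has 30 days (57 − 30 = 27 remain).
27 into May → May 27.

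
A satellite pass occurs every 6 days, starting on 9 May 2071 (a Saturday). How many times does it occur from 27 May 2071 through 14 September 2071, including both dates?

Occurrences land 6·i days after 9 May 2071 for i = 0, 1, 2, …
27 May 2071 is 18 days after the start; 18 ÷ 6 = 3 remainder 0. First occurrence in the window: #4 on 27 May 2071 (3×6 = 18 days in).
14 September 2071 is 128 days after the start; 128 ÷ 6 = 21 remainder 2. Last occurrence in the window: #22 on 12 September 2071.
Occurrences #4 through #22: 19 in total.

19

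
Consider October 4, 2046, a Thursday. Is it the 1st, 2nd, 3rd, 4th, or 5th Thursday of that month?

1st

Day 4 falls in week ⌈4/7⌉ of the month.
Days 1–7 hold the 1st Thursday, 8–14 the 2nd, 15–21 the 3rd, 22–28 the 4th, 29–31 the 5th.
4 is in the range for the 1st.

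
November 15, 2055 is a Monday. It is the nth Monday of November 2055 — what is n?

3rd

Day 15 falls in week ⌈15/7⌉ of the month.
Days 1–7 hold the 1st Monday, 8–14 the 2nd, 15–21 the 3rd, 22–28 the 4th, 29–31 the 5th.
15 is in the range for the 3rd.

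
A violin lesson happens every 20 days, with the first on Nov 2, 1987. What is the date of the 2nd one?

Nov 22, 1987

The 2nd occurrence is 1 interval after the first: 1 × 20 = 20 days after Nov 2, 1987.
20 days later is Nov 22, 1987.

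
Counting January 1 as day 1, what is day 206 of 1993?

January has 31 days (206 − 31 = 175 remain).
February has 28 days (175 − 28 = 147 remain).
March has 31 days (147 − 31 = 116 remain).
April has 30 days (116 − 30 = 86 remain).
May has 31 days (86 − 31 = 55 remain).
June has 30 days (55 − 30 = 25 remain).
25 into July → July 25.

July 25, 1993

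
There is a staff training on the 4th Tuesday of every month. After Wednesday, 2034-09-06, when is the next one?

September 2034 starts on a Friday; its first Tuesday is the 5th, so the 4th Tuesday is the 26th — 2034-09-26.
2034-09-26 is after 2034-09-06, so that is the next one.

2034-09-26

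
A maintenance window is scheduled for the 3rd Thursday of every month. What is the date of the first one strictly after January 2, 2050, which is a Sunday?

January 20, 2050

January 2050 starts on a Saturday; its first Thursday is the 6th, so the 3rd Thursday is the 20th — January 20, 2050.
January 20, 2050 is after January 2, 2050, so that is the next one.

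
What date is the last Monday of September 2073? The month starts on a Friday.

25 September 2073

September 2073 begins on a Friday, so the first Monday is September 4 (3 days later).
September 2073 has 30 days. Adding weeks: 4, 11, 18, 25 — the last one ≤ 30 is the 25th.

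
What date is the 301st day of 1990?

Jan has 31 days (301 − 31 = 270 remain).
Feb has 28 days (270 − 28 = 242 remain).
Mar has 31 days (242 − 31 = 211 remain).
Apr has 30 days (211 − 30 = 181 remain).
May has 31 days (181 − 31 = 150 remain).
Jun has 30 days (150 − 30 = 120 remain).
Jul has 31 days (120 − 31 = 89 remain).
Aug has 31 days (89 − 31 = 58 remain).
Sep has 30 days (58 − 30 = 28 remain).
28 into Oct → Oct 28.

Oct 28, 1990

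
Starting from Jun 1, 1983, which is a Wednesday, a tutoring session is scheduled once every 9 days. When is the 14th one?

The 14th occurrence is 13 intervals after the first: 13 × 9 = 117 days after Jun 1, 1983.
Jun has 30 days — 29 days to the end of Jun leaves 88.
Jul has 31 days (57 left).
Aug has 31 days (26 left).
26 days into Sep → Sep 26, 1983.

Sep 26, 1983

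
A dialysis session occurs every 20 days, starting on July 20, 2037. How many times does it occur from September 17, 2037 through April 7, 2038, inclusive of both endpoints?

11

Occurrences land 20·i days after July 20, 2037 for i = 0, 1, 2, …
September 17, 2037 is 59 days after the start; 59 ÷ 20 = 2 remainder 19; since the remainder is 19, round up to i = 3. First occurrence in the window: #4 on September 18, 2037 (3×20 = 60 days in).
April 7, 2038 is 261 days after the start; 261 ÷ 20 = 13 remainder 1. Last occurrence in the window: #14 on April 6, 2038.
Occurrences #4 through #14: 11 in total.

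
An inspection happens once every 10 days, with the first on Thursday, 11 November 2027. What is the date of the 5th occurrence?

The 5th occurrence is 4 intervals after the first: 4 × 10 = 40 days after 11 November 2027.
November has 30 days — 19 days to the end of November leaves 21.
21 days into December → 21 December 2027.

21 December 2027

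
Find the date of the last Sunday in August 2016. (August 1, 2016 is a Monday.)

28 August 2016

August 2016 begins on a Monday, so the first Sunday is August 7 (6 days later).
August 2016 has 31 days. Adding weeks: 7, 14, 21, 28 — the last one ≤ 31 is the 28th.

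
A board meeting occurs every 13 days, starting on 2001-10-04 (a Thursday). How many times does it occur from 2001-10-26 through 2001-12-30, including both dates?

Occurrences land 13·i days after 2001-10-04 for i = 0, 1, 2, …
2001-10-26 is 22 days after the start; 22 ÷ 13 = 1 remainder 9; since the remainder is 9, round up to i = 2. First occurrence in the window: #3 on 2001-10-30 (2×13 = 26 days in).
2001-12-30 is 87 days after the start; 87 ÷ 13 = 6 remainder 9. Last occurrence in the window: #7 on 2001-12-21.
Occurrences #3 through #7: 5 in total.

5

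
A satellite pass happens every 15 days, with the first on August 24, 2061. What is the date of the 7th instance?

November 22, 2061

The 7th occurrence is 6 intervals after the first: 6 × 15 = 90 days after August 24, 2061.
August has 31 days — 7 days to the end of August leaves 83.
September has 30 days (53 left).
October has 31 days (22 left).
22 days into November → November 22, 2061.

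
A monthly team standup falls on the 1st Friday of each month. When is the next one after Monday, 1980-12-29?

1981-01-02

December 1980 starts on a Monday, so its 1st Friday is 1980-12-05 (4 days in).
That is not after 1980-12-29, so look at January 1981.
January 1981 starts on a Thursday, so its 1st Friday is 1981-01-02 (1 day in).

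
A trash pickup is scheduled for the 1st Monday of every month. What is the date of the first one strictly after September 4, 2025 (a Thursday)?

October 6, 2025

September 2025 starts on a Monday, so its 1st Monday is September 1, 2025.
That is not after September 4, 2025, so look at October 2025.
October 2025 starts on a Wednesday, so its 1st Monday is October 6, 2025 (5 days in).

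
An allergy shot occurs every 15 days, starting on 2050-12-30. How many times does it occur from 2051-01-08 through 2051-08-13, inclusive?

Occurrences land 15·i days after 2050-12-30 for i = 0, 1, 2, …
2051-01-08 is 9 days after the start; 9 ÷ 15 = 0 remainder 9; since the remainder is 9, round up to i = 1. First occurrence in the window: #2 on 2051-01-14 (1×15 = 15 days in).
2051-08-13 is 226 days after the start; 226 ÷ 15 = 15 remainder 1. Last occurrence in the window: #16 on 2051-08-12.
Occurrences #2 through #16: 15 in total.

15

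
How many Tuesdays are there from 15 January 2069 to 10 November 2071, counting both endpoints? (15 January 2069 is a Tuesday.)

148

15 January 2069 is a Tuesday; the first Tuesday on or after it is 15 January 2069.
From 15 January 2069 to 10 November 2071: 350 + 365 + 314 = 1029 days (rest of 2069, 2070, to 10 November 2071 in 2071).
1029 ÷ 7 = 147 full weeks with remainder 0, so 147 more Tuesdays after the first → 148.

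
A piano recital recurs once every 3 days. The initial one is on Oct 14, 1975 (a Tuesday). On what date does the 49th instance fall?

The 49th occurrence is 48 intervals after the first: 48 × 3 = 144 days after Oct 14, 1975.
Oct has 31 days — 17 days to the end of Oct leaves 127.
Nov has 30 days (97 left).
Dec has 31 days (66 left).
Jan has 31 days (35 left).
Feb has 29 days (6 left).
6 days into Mar → Mar 6, 1976.

Mar 6, 1976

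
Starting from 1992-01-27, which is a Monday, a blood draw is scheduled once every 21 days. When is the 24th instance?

The 24th occurrence is 23 intervals after the first: 23 × 21 = 483 days after 1992-01-27.
January has 31 days — 4 days to the end of January leaves 479.
From end of January to end of 1992 is 335 days (144 left).
January has 31 days (113 left).
February has 28 days (85 left).
March has 31 days (54 left).
April has 30 days (24 left).
24 days into May → 1993-05-24.

1993-05-24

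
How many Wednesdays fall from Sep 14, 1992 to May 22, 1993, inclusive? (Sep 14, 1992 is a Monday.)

Sep 14, 1992 is a Monday; the first Wednesday on or after it is Sep 16, 1992 (2 days later).
From Sep 16, 1992 to May 22, 1993: 14 + 31 + 30 + 31 + 31 + 28 + 31 + 30 + 22 = 248 days (rest of Sep, Oct, Nov, Dec, Jan, Feb, Mar, Apr, May).
248 ÷ 7 = 35 full weeks with remainder 3, so 35 more Wednesdays after the first → 36.

36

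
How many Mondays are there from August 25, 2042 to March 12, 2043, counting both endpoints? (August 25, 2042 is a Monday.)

29

August 25, 2042 is a Monday; the first Monday on or after it is August 25, 2042.
From August 25, 2042 to March 12, 2043: 6 + 30 + 31 + 30 + 31 + 31 + 28 + 12 = 199 days (rest of August, September, October, November, December, January, February, March).
199 ÷ 7 = 28 full weeks with remainder 3, so 28 more Mondays after the first → 29.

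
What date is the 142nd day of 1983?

January has 31 days (142 − 31 = 111 remain).
February has 28 days (111 − 28 = 83 remain).
March has 31 days (83 − 31 = 52 remain).
April has 30 days (52 − 30 = 22 remain).
22 into May → May 22.

May 22, 1983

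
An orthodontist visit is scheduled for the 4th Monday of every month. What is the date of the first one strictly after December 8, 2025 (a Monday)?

December 22, 2025

December 2025 starts on a Monday; its first Monday is the 1st, so the 4th Monday is the 22nd — December 22, 2025.
December 22, 2025 is after December 8, 2025, so that is the next one.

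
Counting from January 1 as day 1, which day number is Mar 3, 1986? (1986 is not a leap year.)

Days in months before Mar: 31 + 28 = 59.
Plus 3 days into Mar → day 62.

62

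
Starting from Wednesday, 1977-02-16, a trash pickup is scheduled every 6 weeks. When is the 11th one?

1978-04-12

The 11th occurrence is 10 intervals after the first: 10 × 42 = 420 days after 1977-02-16.
February has 28 days — 12 days to the end of February leaves 408.
From end of February to end of 1977 is 306 days (102 left).
January has 31 days (71 left).
February has 28 days (43 left).
March has 31 days (12 left).
12 days into April → 1978-04-12.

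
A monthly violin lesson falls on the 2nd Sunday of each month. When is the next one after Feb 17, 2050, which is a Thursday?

Mar 13, 2050

Feb 2050 starts on a Tuesday; its first Sunday is the 6th, so the 2nd Sunday is the 13th — Feb 13, 2050.
That is not after Feb 17, 2050, so look at Mar 2050.
Mar 2050 starts on a Tuesday; its first Sunday is the 6th, so the 2nd Sunday is the 13th — Mar 13, 2050.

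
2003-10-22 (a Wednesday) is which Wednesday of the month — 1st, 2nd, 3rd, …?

Day 22 falls in week ⌈22/7⌉ of the month.
Days 1–7 hold the 1st Wednesday, 8–14 the 2nd, 15–21 the 3rd, 22–28 the 4th, 29–31 the 5th.
22 is in the range for the 4th.

4th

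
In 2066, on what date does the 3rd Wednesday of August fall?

August 18, 2066

The first Wednesday of August 2066 is August 4.
The 3rd Wednesday is 2 weeks later: 4 + 14 = 18.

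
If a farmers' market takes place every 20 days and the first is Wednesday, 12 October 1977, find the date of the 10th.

The 10th occurrence is 9 intervals after the first: 9 × 20 = 180 days after 12 October 1977.
October has 31 days — 19 days to the end of October leaves 161.
November has 30 days (131 left).
December has 31 days (100 left).
January has 31 days (69 left).
February has 28 days (41 left).
March has 31 days (10 left).
10 days into April → 10 April 1978.

10 April 1978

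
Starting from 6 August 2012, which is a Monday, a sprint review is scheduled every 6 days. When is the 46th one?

3 May 2013

The 46th occurrence is 45 intervals after the first: 45 × 6 = 270 days after 6 August 2012.
August has 31 days — 25 days to the end of August leaves 245.
September has 30 days (215 left).
October has 31 days (184 left).
November has 30 days (154 left).
December has 31 days (123 left).
January has 31 days (92 left).
February has 28 days (64 left).
March has 31 days (33 left).
April has 30 days (3 left).
3 days into May → 3 May 2013.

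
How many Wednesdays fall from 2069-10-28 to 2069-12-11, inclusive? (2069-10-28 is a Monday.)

7

2069-10-28 is a Monday; the first Wednesday on or after it is 2069-10-30 (2 days later).
From 2069-10-30 to 2069-12-11: 1 + 30 + 11 = 42 days (rest of October, November, December).
42 ÷ 7 = 6 full weeks with remainder 0, so 6 more Wednesdays after the first → 7.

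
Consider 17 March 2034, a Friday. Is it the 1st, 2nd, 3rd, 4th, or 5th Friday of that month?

3rd

Day 17 falls in week ⌈17/7⌉ of the month.
Days 1–7 hold the 1st Friday, 8–14 the 2nd, 15–21 the 3rd, 22–28 the 4th, 29–31 the 5th.
17 is in the range for the 3rd.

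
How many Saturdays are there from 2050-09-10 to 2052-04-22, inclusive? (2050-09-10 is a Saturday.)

2050-09-10 is a Saturday; the first Saturday on or after it is 2050-09-10.
From 2050-09-10 to 2052-04-22: 112 + 365 + 113 = 590 days (rest of 2050, 2051, to 2052-04-22 in 2052).
590 ÷ 7 = 84 full weeks with remainder 2, so 84 more Saturdays after the first → 85.

85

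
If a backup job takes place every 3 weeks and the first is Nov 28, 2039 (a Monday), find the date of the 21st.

Jan 21, 2041

The 21st occurrence is 20 intervals after the first: 20 × 21 = 420 days after Nov 28, 2039.
Nov has 30 days — 2 days to the end of Nov leaves 418.
From end of Nov to end of 2039 is 31 days (387 left).
2040 has 366 days (21 left).
21 days into Jan → Jan 21, 2041.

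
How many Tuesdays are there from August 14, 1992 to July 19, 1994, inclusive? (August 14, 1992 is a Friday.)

August 14, 1992 is a Friday; the first Tuesday on or after it is August 18, 1992 (4 days later).
From August 18, 1992 to July 19, 1994: 135 + 365 + 200 = 700 days (rest of 1992, 1993, to July 19, 1994 in 1994).
700 ÷ 7 = 100 full weeks with remainder 0, so 100 more Tuesdays after the first → 101.

101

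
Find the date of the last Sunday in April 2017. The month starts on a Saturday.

April 30, 2017

April 2017 begins on a Saturday, so the first Sunday is April 2 (1 day later).
April 2017 has 30 days. Adding weeks: 2, 9, 16, 23, 30 — the last one ≤ 30 is the 30th.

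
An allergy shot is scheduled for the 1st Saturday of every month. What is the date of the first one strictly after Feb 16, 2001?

Feb 2001 starts on a Thursday, so its 1st Saturday is Feb 3, 2001 (2 days in).
That is not after Feb 16, 2001, so look at Mar 2001.
Mar 2001 starts on a Thursday, so its 1st Saturday is Mar 3, 2001 (2 days in).

Mar 3, 2001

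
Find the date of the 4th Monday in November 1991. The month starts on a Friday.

November 1991 begins on a Friday, so the first Monday is November 4 (3 days later).
The 4th Monday is 3 weeks later: 4 + 21 = 25.

1991-11-25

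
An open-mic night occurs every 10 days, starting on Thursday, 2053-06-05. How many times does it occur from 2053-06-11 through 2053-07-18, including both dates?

Occurrences land 10·i days after 2053-06-05 for i = 0, 1, 2, …
2053-06-11 is 6 days after the start; 6 ÷ 10 = 0 remainder 6; since the remainder is 6, round up to i = 1. First occurrence in the window: #2 on 2053-06-15 (1×10 = 10 days in).
2053-07-18 is 43 days after the start; 43 ÷ 10 = 4 remainder 3. Last occurrence in the window: #5 on 2053-07-15.
Occurrences #2 through #5: 4 in total.

4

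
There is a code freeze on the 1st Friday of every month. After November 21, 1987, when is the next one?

December 4, 1987

November 1987 starts on a Sunday, so its 1st Friday is November 6, 1987 (5 days in).
That is not after November 21, 1987, so look at December 1987.
December 1987 starts on a Tuesday, so its 1st Friday is December 4, 1987 (3 days in).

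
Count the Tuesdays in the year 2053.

52

1 January 2053 is a Wednesday; the first Tuesday on or after it is 7 January 2053 (6 days later).
From 7 January 2053 to 31 December 2053: 24 + 28 + 31 + 30 + 31 + 30 + 31 + 31 + 30 + 31 + 30 + 31 = 358 days (rest of January, February, March, April, May, June, July, August, September, October, November, December).
358 ÷ 7 = 51 full weeks with remainder 1, so 51 more Tuesdays after the first → 52.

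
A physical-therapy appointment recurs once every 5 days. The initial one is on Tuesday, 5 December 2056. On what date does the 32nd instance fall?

The 32nd occurrence is 31 intervals after the first: 31 × 5 = 155 days after 5 December 2056.
December has 31 days — 26 days to the end of December leaves 129.
January has 31 days (98 left).
February has 28 days (70 left).
March has 31 days (39 left).
April has 30 days (9 left).
9 days into May → 9 May 2057.

9 May 2057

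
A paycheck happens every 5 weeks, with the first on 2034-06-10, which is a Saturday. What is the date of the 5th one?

2034-10-28

The 5th occurrence is 4 intervals after the first: 4 × 35 = 140 days after 2034-06-10.
June has 30 days — 20 days to the end of June leaves 120.
July has 31 days (89 left).
August has 31 days (58 left).
September has 30 days (28 left).
28 days into October → 2034-10-28.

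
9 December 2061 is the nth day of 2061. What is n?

Days in months before December: 31 + 28 + 31 + 30 + 31 + 30 + 31 + 31 + 30 + 31 + 30 = 334.
Plus 9 days into December → day 343.

343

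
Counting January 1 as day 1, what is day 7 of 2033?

Jan 7, 2033

7 into Jan → Jan 7.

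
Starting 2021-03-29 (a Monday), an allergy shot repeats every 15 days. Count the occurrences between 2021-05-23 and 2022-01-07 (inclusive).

15

Occurrences land 15·i days after 2021-03-29 for i = 0, 1, 2, …
2021-05-23 is 55 days after the start; 55 ÷ 15 = 3 remainder 10; since the remainder is 10, round up to i = 4. First occurrence in the window: #5 on 2021-05-28 (4×15 = 60 days in).
2022-01-07 is 284 days after the start; 284 ÷ 15 = 18 remainder 14. Last occurrence in the window: #19 on 2021-12-24.
Occurrences #5 through #19: 15 in total.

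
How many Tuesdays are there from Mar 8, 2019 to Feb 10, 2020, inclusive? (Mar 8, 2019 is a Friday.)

48

Mar 8, 2019 is a Friday; the first Tuesday on or after it is Mar 12, 2019 (4 days later).
From Mar 12, 2019 to Feb 10, 2020: 294 + 41 = 335 days (rest of 2019, to Feb 10, 2020 in 2020).
335 ÷ 7 = 47 full weeks with remainder 6, so 47 more Tuesdays after the first → 48.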